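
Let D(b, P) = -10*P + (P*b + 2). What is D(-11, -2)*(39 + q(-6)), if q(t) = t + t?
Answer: 1188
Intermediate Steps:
D(b, P) = 2 - 10*P + P*b (D(b, P) = -10*P + (2 + P*b) = 2 - 10*P + P*b)
q(t) = 2*t
D(-11, -2)*(39 + q(-6)) = (2 - 10*(-2) - 2*(-11))*(39 + 2*(-6)) = (2 + 20 + 22)*(39 - 12) = 44*27 = 1188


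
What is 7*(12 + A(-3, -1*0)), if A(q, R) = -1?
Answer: 77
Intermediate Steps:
7*(12 + A(-3, -1*0)) = 7*(12 - 1) = 7*11 = 77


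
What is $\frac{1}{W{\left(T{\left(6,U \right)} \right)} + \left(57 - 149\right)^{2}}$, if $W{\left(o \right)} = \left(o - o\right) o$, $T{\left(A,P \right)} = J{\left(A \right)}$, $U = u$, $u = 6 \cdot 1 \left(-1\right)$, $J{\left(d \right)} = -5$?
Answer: $\frac{1}{8464} \approx 0.00011815$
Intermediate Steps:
$u = -6$ ($u = 6 \left(-1\right) = -6$)
$U = -6$
$T{\left(A,P \right)} = -5$
$W{\left(o \right)} = 0$ ($W{\left(o \right)} = 0 o = 0$)
$\frac{1}{W{\left(T{\left(6,U \right)} \right)} + \left(57 - 149\right)^{2}} = \frac{1}{0 + \left(57 - 149\right)^{2}} = \frac{1}{0 + \left(-92\right)^{2}} = \frac{1}{0 + 8464} = \frac{1}{8464}$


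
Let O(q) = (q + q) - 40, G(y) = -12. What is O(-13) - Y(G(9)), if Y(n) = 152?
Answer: -218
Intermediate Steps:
O(q) = -40 + 2*q (O(q) = 2*q - 40 = -40 + 2*q)
O(-13) - Y(G(9)) = (-40 + 2*(-13)) - 1*152 = (-40 - 26) - 152 = -66 - 152 = -218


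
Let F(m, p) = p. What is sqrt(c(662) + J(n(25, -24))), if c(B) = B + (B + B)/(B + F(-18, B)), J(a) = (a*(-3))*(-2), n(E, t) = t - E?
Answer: 3*sqrt(41) ≈ 19.209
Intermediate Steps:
J(a) = 6*a (J(a) = -3*a*(-2) = 6*a)
c(B) = 1 + B (c(B) = B + (B + B)/(B + B) = B + (2*B)/((2*B)) = B + (2*B)*(1/(2*B)) = B + 1 = 1 + B)
sqrt(c(662) + J(n(25, -24))) = sqrt((1 + 662) + 6*(-24 - 1*25)) = sqrt(663 + 6*(-24 - 25)) = sqrt(663 + 6*(-49)) = sqrt(663 - 294) = sqrt(369) = 3*sqrt(41)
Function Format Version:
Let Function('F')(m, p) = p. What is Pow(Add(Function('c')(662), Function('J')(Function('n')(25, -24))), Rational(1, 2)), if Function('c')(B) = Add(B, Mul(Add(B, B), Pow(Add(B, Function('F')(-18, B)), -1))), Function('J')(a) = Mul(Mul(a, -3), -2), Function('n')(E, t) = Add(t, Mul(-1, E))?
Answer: Mul(3, Pow(41, Rational(1, 2))) ≈ 19.209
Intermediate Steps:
Function('J')(a) = Mul(6, a) (Function('J')(a) = Mul(Mul(-3, a), -2) = Mul(6, a))
Function('c')(B) = Add(1, B) (Function('c')(B) = Add(B, Mul(Add(B, B), Pow(Add(B, B), -1))) = Add(B, Mul(Mul(2, B), Pow(Mul(2, B), -1))) = Add(B, Mul(Mul(2, B), Mul(Rational(1, 2), Pow(B, -1)))) = Add(B, 1) = Add(1, B))
Pow(Add(Function('c')(662), Function('J')(Function('n')(25, -24))), Rational(1, 2)) = Pow(Add(Add(1, 662), Mul(6, Add(-24, Mul(-1, 25)))), Rational(1, 2)) = Pow(Add(663, Mul(6, Add(-24, -25))), Rational(1, 2)) = Pow(Add(663, Mul(6, -49)), Rational(1, 2)) = Pow(Add(663, -294), Rational(1, 2)) = Pow(369, Rational(1, 2)) = Mul(3, Pow(41, Rational(1, 2)))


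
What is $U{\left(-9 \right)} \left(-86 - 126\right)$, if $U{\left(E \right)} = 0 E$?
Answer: $0$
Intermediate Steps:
$U{\left(E \right)} = 0$
$U{\left(-9 \right)} \left(-86 - 126\right) = 0 \left(-86 - 126\right) = 0 \left(-212\right) = 0$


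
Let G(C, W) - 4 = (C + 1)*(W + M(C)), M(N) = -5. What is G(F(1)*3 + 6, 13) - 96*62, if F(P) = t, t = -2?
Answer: -5940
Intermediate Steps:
F(P) = -2
G(C, W) = 4 + (1 + C)*(-5 + W) (G(C, W) = 4 + (C + 1)*(W - 5) = 4 + (1 + C)*(-5 + W))
G(F(1)*3 + 6, 13) - 96*62 = (-1 + 13 - 5*(-2*3 + 6) + (-2*3 + 6)*13) - 96*62 = (-1 + 13 - 5*(-6 + 6) + (-6 + 6)*13) - 5952 = (-1 + 13 - 5*0 + 0*13) - 5952 = (-1 + 13 + 0 + 0) - 5952 = 12 - 5952 = -5940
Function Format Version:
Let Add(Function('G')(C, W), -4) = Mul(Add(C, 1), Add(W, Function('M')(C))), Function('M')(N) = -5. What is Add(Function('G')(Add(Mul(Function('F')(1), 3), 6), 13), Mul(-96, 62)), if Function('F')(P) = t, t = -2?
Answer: -5940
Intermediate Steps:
Function('F')(P) = -2
Function('G')(C, W) = Add(4, Mul(Add(1, C), Add(-5, W))) (Function('G')(C, W) = Add(4, Mul(Add(C, 1), Add(W, -5))) = Add(4, Mul(Add(1, C), Add(-5, W))))
Add(Function('G')(Add(Mul(Function('F')(1), 3), 6), 13), Mul(-96, 62)) = Add(Add(-1, 13, Mul(-5, Add(Mul(-2, 3), 6)), Mul(Add(Mul(-2, 3), 6), 13)), Mul(-96, 62)) = Add(Add(-1, 13, Mul(-5, Add(-6, 6)), Mul(Add(-6, 6), 13)), -5952) = Add(Add(-1, 13, Mul(-5, 0), Mul(0, 13)), -5952) = Add(Add(-1, 13, 0, 0), -5952) = Add(12, -5952) = -5940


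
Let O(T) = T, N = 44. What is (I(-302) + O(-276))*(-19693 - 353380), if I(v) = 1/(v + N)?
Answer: 26566155257/258 ≈ 1.0297e+8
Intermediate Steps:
I(v) = 1/(44 + v) (I(v) = 1/(v + 44) = 1/(44 + v))
(I(-302) + O(-276))*(-19693 - 353380) = (1/(44 - 302) - 276)*(-19693 - 353380) = (1/(-258) - 276)*(-373073) = (-1/258 - 276)*(-373073) = -71209/258*(-373073) = 26566155257/258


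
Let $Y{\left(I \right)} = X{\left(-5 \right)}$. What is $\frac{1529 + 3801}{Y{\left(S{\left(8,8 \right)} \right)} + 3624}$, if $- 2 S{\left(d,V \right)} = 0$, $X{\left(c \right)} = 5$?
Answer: $\frac{5330}{3629} \approx 1.4687$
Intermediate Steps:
$S{\left(d,V \right)} = 0$ ($S{\left(d,V \right)} = \left(- \frac{1}{2}\right) 0 = 0$)
$Y{\left(I \right)} = 5$
$\frac{1529 + 3801}{Y{\left(S{\left(8,8 \right)} \right)} + 3624} = \frac{1529 + 3801}{5 + 3624} = \frac{5330}{3629}$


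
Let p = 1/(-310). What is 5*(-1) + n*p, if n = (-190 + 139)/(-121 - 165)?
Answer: -443351/88660 ≈ -5.0006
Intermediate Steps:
n = 51/286 (n = -51/(-286) = -51*(-1/286) = 51/286 ≈ 0.17832)
p = -1/310 ≈ -0.0032258
5*(-1) + n*p = 5*(-1) + (51/286)*(-1/310) = -5 - 51/88660 = -443351/88660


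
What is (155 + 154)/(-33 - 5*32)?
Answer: -309/193 ≈ -1.6010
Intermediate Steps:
(155 + 154)/(-33 - 5*32) = 309/(-33 - 160) = 309/(-193) = -1/193*309 = -309/193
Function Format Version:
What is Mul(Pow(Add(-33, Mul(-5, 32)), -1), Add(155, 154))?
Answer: Rational(-309, 193) ≈ -1.6010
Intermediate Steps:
Mul(Pow(Add(-33, Mul(-5, 32)), -1), Add(155, 154)) = Mul(Pow(Add(-33, -160), -1), 309) = Mul(Pow(-193, -1), 309) = Mul(Rational(-1, 193), 309) = Rational(-309, 193)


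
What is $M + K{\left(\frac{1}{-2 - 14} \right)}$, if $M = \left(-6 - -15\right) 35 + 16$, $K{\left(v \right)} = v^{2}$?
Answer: $\frac{84737}{256} \approx 331.0$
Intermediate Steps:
$M = 331$ ($M = \left(-6 + 15\right) 35 + 16 = 9 \cdot 35 + 16 = 315 + 16 = 331$)
$M + K{\left(\frac{1}{-2 - 14} \right)} = 331 + \left(\frac{1}{-2 - 14}\right)^{2} = 331 + \left(\frac{1}{-16}\right)^{2} = 331 + \left(- \frac{1}{16}\right)^{2} = 331 + \frac{1}{256} = \frac{84737}{256}$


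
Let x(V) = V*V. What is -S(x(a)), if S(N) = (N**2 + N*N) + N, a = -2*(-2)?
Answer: -528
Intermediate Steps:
a = 4
x(V) = V**2
S(N) = N + 2*N**2 (S(N) = (N**2 + N**2) + N = 2*N**2 + N = N + 2*N**2)
-S(x(a)) = -4**2*(1 + 2*4**2) = -16*(1 + 2*16) = -16*(1 + 32) = -16*33 = -1*528 = -528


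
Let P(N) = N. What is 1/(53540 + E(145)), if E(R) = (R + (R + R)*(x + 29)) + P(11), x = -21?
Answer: 1/56016 ≈ 1.7852e-5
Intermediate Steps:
E(R) = 11 + 17*R (E(R) = (R + (R + R)*(-21 + 29)) + 11 = (R + (2*R)*8) + 11 = (R + 16*R) + 11 = 17*R + 11 = 11 + 17*R)
1/(53540 + E(145)) = 1/(53540 + (11 + 17*145)) = 1/(53540 + (11 + 2465)) = 1/(53540 + 2476) = 1/56016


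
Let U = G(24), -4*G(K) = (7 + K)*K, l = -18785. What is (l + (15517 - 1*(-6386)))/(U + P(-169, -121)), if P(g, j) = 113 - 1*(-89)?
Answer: 1559/8 ≈ 194.88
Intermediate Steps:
P(g, j) = 202 (P(g, j) = 113 + 89 = 202)
G(K) = -K*(7 + K)/4 (G(K) = -(7 + K)*K/4 = -K*(7 + K)/4)
U = -186 (U = -¼*24*(7 + 24) = -¼*24*31 = -186)
(l + (15517 - 1*(-6386)))/(U + P(-169, -121)) = (-18785 + (15517 - 1*(-6386)))/(-186 + 202) = (-18785 + (15517 + 6386))/16 = (-18785 + 21903)*(1/16) = 3118*(1/16) = 1559/8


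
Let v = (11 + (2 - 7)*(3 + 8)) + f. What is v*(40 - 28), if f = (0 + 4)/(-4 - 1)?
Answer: -2688/5 ≈ -537.60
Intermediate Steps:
f = -⅘ (f = 4/(-5) = 4*(-⅕) = -⅘ ≈ -0.80000)
v = -224/5 (v = (11 + (2 - 7)*(3 + 8)) - ⅘ = (11 - 5*11) - ⅘ = (11 - 55) - ⅘ = -44 - ⅘ = -224/5 ≈ -44.800)
v*(40 - 28) = -224*(40 - 28)/5 = -224/5*12 = -2688/5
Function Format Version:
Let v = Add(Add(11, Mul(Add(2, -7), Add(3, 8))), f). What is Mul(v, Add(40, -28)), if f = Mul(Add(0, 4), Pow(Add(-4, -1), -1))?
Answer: Rational(-2688, 5) ≈ -537.60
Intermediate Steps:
f = Rational(-4, 5) (f = Mul(4, Pow(-5, -1)) = Mul(4, Rational(-1, 5)) = Rational(-4, 5) ≈ -0.80000)
v = Rational(-224, 5) (v = Add(Add(11, Mul(Add(2, -7), Add(3, 8))), Rational(-4, 5)) = Add(Add(11, Mul(-5, 11)), Rational(-4, 5)) = Add(Add(11, -55), Rational(-4, 5)) = Add(-44, Rational(-4, 5)) = Rational(-224, 5) ≈ -44.800)
Mul(v, Add(40, -28)) = Mul(Rational(-224, 5), Add(40, -28)) = Mul(Rational(-224, 5), 12) = Rational(-2688, 5)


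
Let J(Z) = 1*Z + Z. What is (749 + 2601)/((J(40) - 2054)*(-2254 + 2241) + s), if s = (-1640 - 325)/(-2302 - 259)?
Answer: 8579350/65722347 ≈ 0.13054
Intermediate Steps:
J(Z) = 2*Z (J(Z) = Z + Z = 2*Z)
s = 1965/2561 (s = -1965/(-2561) = -1965*(-1/2561) = 1965/2561 ≈ 0.76728)
(749 + 2601)/((J(40) - 2054)*(-2254 + 2241) + s) = (749 + 2601)/((2*40 - 2054)*(-2254 + 2241) + 1965/2561) = 3350/((80 - 2054)*(-13) + 1965/2561) = 3350/(-1974*(-13) + 1965/2561) = 3350/(25662 + 1965/2561) = 3350/(65722347/2561) = 3350*(2561/65722347) = 8579350/65722347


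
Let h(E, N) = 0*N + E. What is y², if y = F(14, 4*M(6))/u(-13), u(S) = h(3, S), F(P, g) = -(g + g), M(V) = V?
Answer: 256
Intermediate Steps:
h(E, N) = E (h(E, N) = 0 + E = E)
F(P, g) = -2*g
u(S) = 3
y = -16 (y = -8*6/3 = -2*24*(⅓) = -48*⅓ = -16)
y² = (-16)² = 256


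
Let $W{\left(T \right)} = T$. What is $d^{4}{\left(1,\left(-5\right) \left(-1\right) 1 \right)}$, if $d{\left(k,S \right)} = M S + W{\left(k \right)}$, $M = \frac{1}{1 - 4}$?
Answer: $\frac{16}{81} \approx 0.19753$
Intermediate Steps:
$M = - \frac{1}{3}$ ($M = \frac{1}{-3} = - \frac{1}{3} \approx -0.33333$)
$d{\left(k,S \right)} = k - \frac{S}{3}$ ($d{\left(k,S \right)} = - \frac{S}{3} + k = k - \frac{S}{3}$)
$d^{4}{\left(1,\left(-5\right) \left(-1\right) 1 \right)} = \left(1 - \frac{\left(-5\right) \left(-1\right) 1}{3}\right)^{4} = \left(1 - \frac{5 \cdot 1}{3}\right)^{4} = \left(1 - \frac{5}{3}\right)^{4} = \left(- \frac{2}{3}\right)^{4} = \frac{16}{81}$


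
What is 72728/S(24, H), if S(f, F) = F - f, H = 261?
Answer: 72728/237 ≈ 306.87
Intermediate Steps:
72728/S(24, H) = 72728/(261 - 1*24) = 72728/(261 - 24) = 72728/237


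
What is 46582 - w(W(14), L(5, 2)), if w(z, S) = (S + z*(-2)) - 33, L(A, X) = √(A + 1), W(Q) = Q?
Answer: 46643 - √6 ≈ 46641.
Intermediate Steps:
L(A, X) = √(1 + A)
w(z, S) = -33 + S - 2*z (w(z, S) = (S - 2*z) - 33 = -33 + S - 2*z)
46582 - w(W(14), L(5, 2)) = 46582 - (-33 + √(1 + 5) - 2*14) = 46582 - (-33 + √6 - 28) = 46582 - (-61 + √6) = 46582 + (61 - √6) = 46643 - √6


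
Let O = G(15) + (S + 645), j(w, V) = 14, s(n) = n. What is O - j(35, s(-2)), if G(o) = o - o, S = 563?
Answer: 1194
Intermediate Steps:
G(o) = 0
O = 1208 (O = 0 + (563 + 645) = 0 + 1208 = 1208)
O - j(35, s(-2)) = 1208 - 1*14 = 1208 - 14 = 1194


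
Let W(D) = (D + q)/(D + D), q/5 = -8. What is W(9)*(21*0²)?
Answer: 0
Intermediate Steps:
q = -40 (q = 5*(-8) = -40)
W(D) = (-40 + D)/(2*D) (W(D) = (D - 40)/(D + D) = (-40 + D)/((2*D)) = (-40 + D)*(1/(2*D)) = (-40 + D)/(2*D))
W(9)*(21*0²) = ((½)*(-40 + 9)/9)*(21*0²) = ((½)*(⅑)*(-31))*(21*0) = -31/18*0 = 0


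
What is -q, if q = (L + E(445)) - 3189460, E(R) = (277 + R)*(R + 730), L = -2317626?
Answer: 4658736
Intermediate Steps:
E(R) = (277 + R)*(730 + R)
q = -4658736 (q = (-2317626 + (202210 + 445**2 + 1007*445)) - 3189460 = (-2317626 + (202210 + 198025 + 448115)) - 3189460 = (-2317626 + 848350) - 3189460 = -1469276 - 3189460 = -4658736)
-q = -1*(-4658736) = 4658736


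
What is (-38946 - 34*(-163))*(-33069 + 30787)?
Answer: 76227928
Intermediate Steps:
(-38946 - 34*(-163))*(-33069 + 30787) = (-38946 + 5542)*(-2282) = -33404*(-2282) = 76227928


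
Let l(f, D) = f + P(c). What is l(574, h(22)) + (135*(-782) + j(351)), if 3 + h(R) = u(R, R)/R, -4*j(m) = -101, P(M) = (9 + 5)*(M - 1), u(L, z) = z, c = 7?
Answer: -419547/4 ≈ -1.0489e+5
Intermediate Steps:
P(M) = -14 + 14*M (P(M) = 14*(-1 + M) = -14 + 14*M)
j(m) = 101/4 (j(m) = -¼*(-101) = 101/4)
h(R) = -2 (h(R) = -3 + R/R = -3 + 1 = -2)
l(f, D) = 84 + f (l(f, D) = f + (-14 + 14*7) = f + (-14 + 98) = f + 84 = 84 + f)
l(574, h(22)) + (135*(-782) + j(351)) = (84 + 574) + (135*(-782) + 101/4) = 658 + (-105570 + 101/4) = 658 - 422179/4 = -419547/4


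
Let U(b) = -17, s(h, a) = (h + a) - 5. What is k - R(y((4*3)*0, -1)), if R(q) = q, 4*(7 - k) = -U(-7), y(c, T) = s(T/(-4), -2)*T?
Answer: -4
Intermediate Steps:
s(h, a) = -5 + a + h (s(h, a) = (a + h) - 5 = -5 + a + h)
y(c, T) = T*(-7 - T/4) (y(c, T) = (-5 - 2 + T/(-4))*T = (-5 - 2 + T*(-1/4))*T = (-5 - 2 - T/4)*T = (-7 - T/4)*T = T*(-7 - T/4))
k = 11/4 (k = 7 - (-1)*(-17)/4 = 7 - 1/4*17 = 7 - 17/4 = 11/4 ≈ 2.7500)
k - R(y((4*3)*0, -1)) = 11/4 - (-1)*(-1)*(28 - 1)/4 = 11/4 - (-1)*(-1)*27/4 = 11/4 - 1*27/4 = 11/4 - 27/4 = -4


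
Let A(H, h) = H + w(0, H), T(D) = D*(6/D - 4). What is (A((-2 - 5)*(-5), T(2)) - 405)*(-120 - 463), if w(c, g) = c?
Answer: 215710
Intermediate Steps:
T(D) = D*(-4 + 6/D)
A(H, h) = H (A(H, h) = H + 0 = H)
(A((-2 - 5)*(-5), T(2)) - 405)*(-120 - 463) = ((-2 - 5)*(-5) - 405)*(-120 - 463) = (-7*(-5) - 405)*(-583) = (35 - 405)*(-583) = -370*(-583) = 215710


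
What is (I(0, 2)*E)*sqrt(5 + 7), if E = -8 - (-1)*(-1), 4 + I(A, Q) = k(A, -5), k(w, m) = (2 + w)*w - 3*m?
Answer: -198*sqrt(3) ≈ -342.95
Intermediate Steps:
k(w, m) = -3*m + w*(2 + w) (k(w, m) = w*(2 + w) - 3*m = -3*m + w*(2 + w))
I(A, Q) = 11 + A**2 + 2*A (I(A, Q) = -4 + (A**2 - 3*(-5) + 2*A) = -4 + (A**2 + 15 + 2*A) = -4 + (15 + A**2 + 2*A) = 11 + A**2 + 2*A)
E = -9 (E = -8 - 1*1 = -8 - 1 = -9)
(I(0, 2)*E)*sqrt(5 + 7) = ((11 + 0**2 + 2*0)*(-9))*sqrt(5 + 7) = ((11 + 0 + 0)*(-9))*sqrt(12) = (11*(-9))*(2*sqrt(3)) = -198*sqrt(3)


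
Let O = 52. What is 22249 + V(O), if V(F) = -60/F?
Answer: 289222/13 ≈ 22248.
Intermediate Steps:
22249 + V(O) = 22249 - 60/52 = 22249 - 60*1/52 = 22249 - 15/13 = 289222/13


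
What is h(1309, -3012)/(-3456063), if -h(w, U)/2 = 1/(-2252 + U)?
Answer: -1/9096357816 ≈ -1.0993e-10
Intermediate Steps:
h(w, U) = -2/(-2252 + U)
h(1309, -3012)/(-3456063) = -2/(-2252 - 3012)/(-3456063) = -2/(-5264)*(-1/3456063) = -2*(-1/5264)*(-1/3456063) = (1/2632)*(-1/3456063) = -1/9096357816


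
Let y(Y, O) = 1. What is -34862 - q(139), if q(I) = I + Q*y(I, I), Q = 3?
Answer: -35004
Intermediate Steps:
q(I) = 3 + I (q(I) = I + 3*1 = I + 3 = 3 + I)
-34862 - q(139) = -34862 - (3 + 139) = -34862 - 1*142 = -34862 - 142 = -35004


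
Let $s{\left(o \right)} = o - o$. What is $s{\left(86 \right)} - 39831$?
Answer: $-39831$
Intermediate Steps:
$s{\left(o \right)} = 0$
$s{\left(86 \right)} - 39831 = 0 - 39831 = -39831$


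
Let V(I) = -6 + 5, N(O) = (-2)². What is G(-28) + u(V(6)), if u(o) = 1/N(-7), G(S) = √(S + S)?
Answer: ¼ + 2*I*√14 ≈ 0.25 + 7.4833*I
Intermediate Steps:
G(S) = √2*√S (G(S) = √(2*S) = √2*√S)
N(O) = 4
V(I) = -1
u(o) = ¼ (u(o) = 1/4 = ¼)
G(-28) + u(V(6)) = √2*√(-28) + ¼ = √2*(2*I*√7) + ¼ = 2*I*√14 + ¼ = ¼ + 2*I*√14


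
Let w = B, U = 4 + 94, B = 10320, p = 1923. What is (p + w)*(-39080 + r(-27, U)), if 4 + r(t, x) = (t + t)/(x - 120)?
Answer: -478475361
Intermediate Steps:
U = 98
r(t, x) = -4 + 2*t/(-120 + x) (r(t, x) = -4 + (t + t)/(x - 120) = -4 + (2*t)/(-120 + x) = -4 + 2*t/(-120 + x))
w = 10320
(p + w)*(-39080 + r(-27, U)) = (1923 + 10320)*(-39080 + 2*(240 - 27 - 2*98)/(-120 + 98)) = 12243*(-39080 + 2*(240 - 27 - 196)/(-22)) = 12243*(-39080 + 2*(-1/22)*17) = 12243*(-39080 - 17/11) = 12243*(-429897/11) = -478475361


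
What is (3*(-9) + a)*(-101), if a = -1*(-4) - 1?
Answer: 2424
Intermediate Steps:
a = 3 (a = 4 - 1 = 3)
(3*(-9) + a)*(-101) = (3*(-9) + 3)*(-101) = (-27 + 3)*(-101) = -24*(-101) = 2424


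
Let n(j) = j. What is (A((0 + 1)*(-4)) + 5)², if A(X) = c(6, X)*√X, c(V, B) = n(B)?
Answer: (5 - 8*I)² ≈ -39.0 - 80.0*I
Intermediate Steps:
c(V, B) = B
A(X) = X^(3/2) (A(X) = X*√X = X^(3/2))
(A((0 + 1)*(-4)) + 5)² = (((0 + 1)*(-4))^(3/2) + 5)² = ((1*(-4))^(3/2) + 5)² = ((-4)^(3/2) + 5)² = (-8*I + 5)² = (5 - 8*I)²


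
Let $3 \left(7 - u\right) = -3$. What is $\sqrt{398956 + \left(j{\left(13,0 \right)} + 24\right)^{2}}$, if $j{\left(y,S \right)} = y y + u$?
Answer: $\sqrt{439357} \approx 662.84$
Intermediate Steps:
$u = 8$ ($u = 7 - -1 = 7 + 1 = 8$)
$j{\left(y,S \right)} = 8 + y^{2}$ ($j{\left(y,S \right)} = y y + 8 = y^{2} + 8 = 8 + y^{2}$)
$\sqrt{398956 + \left(j{\left(13,0 \right)} + 24\right)^{2}} = \sqrt{398956 + \left(\left(8 + 13^{2}\right) + 24\right)^{2}} = \sqrt{398956 + \left(\left(8 + 169\right) + 24\right)^{2}} = \sqrt{398956 + \left(177 + 24\right)^{2}} = \sqrt{398956 + 201^{2}} = \sqrt{398956 + 40401} = \sqrt{439357}$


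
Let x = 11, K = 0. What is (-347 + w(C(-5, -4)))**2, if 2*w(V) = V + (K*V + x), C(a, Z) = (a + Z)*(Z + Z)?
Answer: 373321/4 ≈ 93330.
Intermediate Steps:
C(a, Z) = 2*Z*(Z + a) (C(a, Z) = (Z + a)*(2*Z) = 2*Z*(Z + a))
w(V) = 11/2 + V/2 (w(V) = (V + (0*V + 11))/2 = (V + (0 + 11))/2 = (V + 11)/2 = (11 + V)/2 = 11/2 + V/2)
(-347 + w(C(-5, -4)))**2 = (-347 + (11/2 + (2*(-4)*(-4 - 5))/2))**2 = (-347 + (11/2 + (2*(-4)*(-9))/2))**2 = (-347 + (11/2 + (1/2)*72))**2 = (-347 + (11/2 + 36))**2 = (-347 + 83/2)**2 = (-611/2)**2 = 373321/4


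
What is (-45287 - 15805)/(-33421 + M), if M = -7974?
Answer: 61092/41395 ≈ 1.4758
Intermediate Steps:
(-45287 - 15805)/(-33421 + M) = (-45287 - 15805)/(-33421 - 7974) = -61092/(-41395) = -61092*(-1/41395) = 61092/41395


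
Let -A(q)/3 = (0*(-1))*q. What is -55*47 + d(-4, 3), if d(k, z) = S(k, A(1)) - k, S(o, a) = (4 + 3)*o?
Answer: -2609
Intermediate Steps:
A(q) = 0 (A(q) = -3*0*(-1)*q = -0*q = -3*0 = 0)
S(o, a) = 7*o
d(k, z) = 6*k (d(k, z) = 7*k - k = 6*k)
-55*47 + d(-4, 3) = -55*47 + 6*(-4) = -2585 - 24 = -2609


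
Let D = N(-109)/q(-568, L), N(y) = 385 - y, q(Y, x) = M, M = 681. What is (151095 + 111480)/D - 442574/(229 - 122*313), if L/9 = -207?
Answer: 6787445497831/18750758 ≈ 3.6198e+5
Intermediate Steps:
L = -1863 (L = 9*(-207) = -1863)
q(Y, x) = 681
D = 494/681 (D = (385 - 1*(-109))/681 = (385 + 109)*(1/681) = 494*(1/681) = 494/681 ≈ 0.72540)
(151095 + 111480)/D - 442574/(229 - 122*313) = (151095 + 111480)/(494/681) - 442574/(229 - 122*313) = 262575*(681/494) - 442574/(229 - 38186) = 178813575/494 - 442574/(-37957) = 178813575/494 - 442574*(-1/37957) = 178813575/494 + 442574/37957 = 6787445497831/18750758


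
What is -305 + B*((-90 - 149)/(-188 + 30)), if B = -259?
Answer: -110091/158 ≈ -696.78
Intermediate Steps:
-305 + B*((-90 - 149)/(-188 + 30)) = -305 - 259*(-90 - 149)/(-188 + 30) = -305 - (-61901)/(-158) = -305 - (-61901)*(-1)/158 = -305 - 259*239/158 = -305 - 61901/158 = -110091/158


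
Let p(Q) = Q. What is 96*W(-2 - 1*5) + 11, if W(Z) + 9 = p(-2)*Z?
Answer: 491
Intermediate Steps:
W(Z) = -9 - 2*Z
96*W(-2 - 1*5) + 11 = 96*(-9 - 2*(-2 - 1*5)) + 11 = 96*(-9 - 2*(-2 - 5)) + 11 = 96*(-9 - 2*(-7)) + 11 = 96*(-9 + 14) + 11 = 96*5 + 11 = 480 + 11 = 491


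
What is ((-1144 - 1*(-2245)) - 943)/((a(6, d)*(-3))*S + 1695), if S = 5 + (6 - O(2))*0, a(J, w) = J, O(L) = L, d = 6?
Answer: 158/1605 ≈ 0.098442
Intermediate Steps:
S = 5 (S = 5 + (6 - 1*2)*0 = 5 + (6 - 2)*0 = 5 + 4*0 = 5 + 0 = 5)
((-1144 - 1*(-2245)) - 943)/((a(6, d)*(-3))*S + 1695) = ((-1144 - 1*(-2245)) - 943)/((6*(-3))*5 + 1695) = ((-1144 + 2245) - 943)/(-18*5 + 1695) = (1101 - 943)/(-90 + 1695) = 158/1605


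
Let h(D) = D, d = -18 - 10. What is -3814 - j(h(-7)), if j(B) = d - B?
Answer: -3793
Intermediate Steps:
d = -28
j(B) = -28 - B
-3814 - j(h(-7)) = -3814 - (-28 - 1*(-7)) = -3814 - (-28 + 7) = -3814 - 1*(-21) = -3814 + 21 = -3793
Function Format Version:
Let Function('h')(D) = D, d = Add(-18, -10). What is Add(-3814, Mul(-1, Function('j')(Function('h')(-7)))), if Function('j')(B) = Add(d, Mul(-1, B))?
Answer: -3793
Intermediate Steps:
d = -28
Function('j')(B) = Add(-28, Mul(-1, B))
Add(-3814, Mul(-1, Function('j')(Function('h')(-7)))) = Add(-3814, Mul(-1, Add(-28, Mul(-1, -7)))) = Add(-3814, Mul(-1, Add(-28, 7))) = Add(-3814, Mul(-1, -21)) = Add(-3814, 21) = -3793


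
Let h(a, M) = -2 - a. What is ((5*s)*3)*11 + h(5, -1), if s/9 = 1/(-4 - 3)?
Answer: -1534/7 ≈ -219.14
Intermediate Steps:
s = -9/7 (s = 9/(-4 - 3) = 9/(-7) = 9*(-⅐) = -9/7 ≈ -1.2857)
((5*s)*3)*11 + h(5, -1) = ((5*(-9/7))*3)*11 + (-2 - 1*5) = -45/7*3*11 + (-2 - 5) = -135/7*11 - 7 = -1485/7 - 7 = -1534/7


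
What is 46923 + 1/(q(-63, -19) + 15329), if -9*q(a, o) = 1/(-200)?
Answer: 1294708849323/27592201 ≈ 46923.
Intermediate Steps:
q(a, o) = 1/1800 (q(a, o) = -⅑/(-200) = -⅑*(-1/200) = 1/1800)
46923 + 1/(q(-63, -19) + 15329) = 46923 + 1/(1/1800 + 15329) = 46923 + 1/(27592201/1800) = 46923 + 1800/27592201 = 1294708849323/27592201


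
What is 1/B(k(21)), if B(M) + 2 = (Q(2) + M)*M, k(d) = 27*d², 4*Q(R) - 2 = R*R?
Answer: 2/283589015 ≈ 7.0525e-9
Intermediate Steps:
Q(R) = ½ + R²/4 (Q(R) = ½ + (R*R)/4 = ½ + R²/4)
B(M) = -2 + M*(3/2 + M) (B(M) = -2 + ((½ + (¼)*2²) + M)*M = -2 + ((½ + (¼)*4) + M)*M = -2 + ((½ + 1) + M)*M = -2 + (3/2 + M)*M = -2 + M*(3/2 + M))
1/B(k(21)) = 1/(-2 + (27*21²)² + 3*(27*21²)/2) = 1/(-2 + (27*441)² + 3*(27*441)/2) = 1/(-2 + 11907² + (3/2)*11907) = 1/(-2 + 141776649 + 35721/2) = 1/(283589015/2) = 2/283589015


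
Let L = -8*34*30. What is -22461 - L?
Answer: -14301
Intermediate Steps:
L = -8160 (L = -272*30 = -8160)
-22461 - L = -22461 - 1*(-8160) = -22461 + 8160 = -14301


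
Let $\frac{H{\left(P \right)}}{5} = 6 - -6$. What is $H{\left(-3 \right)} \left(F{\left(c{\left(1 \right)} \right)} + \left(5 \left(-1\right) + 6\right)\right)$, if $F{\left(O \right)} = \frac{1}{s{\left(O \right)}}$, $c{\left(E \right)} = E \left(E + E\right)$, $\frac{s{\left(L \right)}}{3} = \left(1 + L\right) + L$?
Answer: $64$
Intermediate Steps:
$H{\left(P \right)} = 60$ ($H{\left(P \right)} = 5 \left(6 - -6\right) = 5 \left(6 + 6\right) = 5 \cdot 12 = 60$)
$s{\left(L \right)} = 3 + 6 L$ ($s{\left(L \right)} = 3 \left(\left(1 + L\right) + L\right) = 3 \left(1 + 2 L\right) = 3 + 6 L$)
$c{\left(E \right)} = 2 E^{2}$ ($c{\left(E \right)} = E 2 E = 2 E^{2}$)
$F{\left(O \right)} = \frac{1}{3 + 6 O}$
$H{\left(-3 \right)} \left(F{\left(c{\left(1 \right)} \right)} + \left(5 \left(-1\right) + 6\right)\right) = 60 \left(\frac{1}{3 \left(1 + 2 \cdot 2 \cdot 1^{2}\right)} + \left(5 \left(-1\right) + 6\right)\right) = 60 \left(\frac{1}{3 \left(1 + 2 \cdot 2 \cdot 1\right)} + \left(-5 + 6\right)\right) = 60 \left(\frac{1}{3 \left(1 + 2 \cdot 2\right)} + 1\right) = 60 \left(\frac{1}{3 \left(1 + 4\right)} + 1\right) = 60 \left(\frac{1}{3 \cdot 5} + 1\right) = 60 \left(\frac{1}{3} \cdot \frac{1}{5} + 1\right) = 60 \left(\frac{1}{15} + 1\right) = 60 \cdot \frac{16}{15} = 64$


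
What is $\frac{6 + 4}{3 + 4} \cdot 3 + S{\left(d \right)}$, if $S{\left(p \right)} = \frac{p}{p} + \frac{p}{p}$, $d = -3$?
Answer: $\frac{44}{7} \approx 6.2857$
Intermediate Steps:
$S{\left(p \right)} = 2$ ($S{\left(p \right)} = 1 + 1 = 2$)
$\frac{6 + 4}{3 + 4} \cdot 3 + S{\left(d \right)} = \frac{6 + 4}{3 + 4} \cdot 3 + 2 = \frac{10}{7} \cdot 3 + 2 = \frac{30}{7} + 2 = \frac{44}{7}$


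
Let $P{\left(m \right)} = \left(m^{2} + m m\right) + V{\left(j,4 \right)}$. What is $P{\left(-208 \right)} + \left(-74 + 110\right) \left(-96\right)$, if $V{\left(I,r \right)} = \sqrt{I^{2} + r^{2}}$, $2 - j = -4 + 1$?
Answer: $83072 + \sqrt{41} \approx 83078.0$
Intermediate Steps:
$j = 5$ ($j = 2 - \left(-4 + 1\right) = 2 - -3 = 2 + 3 = 5$)
$P{\left(m \right)} = \sqrt{41} + 2 m^{2}$ ($P{\left(m \right)} = \left(m^{2} + m m\right) + \sqrt{5^{2} + 4^{2}} = \left(m^{2} + m^{2}\right) + \sqrt{25 + 16} = 2 m^{2} + \sqrt{41} = \sqrt{41} + 2 m^{2}$)
$P{\left(-208 \right)} + \left(-74 + 110\right) \left(-96\right) = \left(\sqrt{41} + 2 \left(-208\right)^{2}\right) + \left(-74 + 110\right) \left(-96\right) = \left(\sqrt{41} + 2 \cdot 43264\right) + 36 \left(-96\right) = \left(\sqrt{41} + 86528\right) - 3456 = \left(86528 + \sqrt{41}\right) - 3456 = 83072 + \sqrt{41}$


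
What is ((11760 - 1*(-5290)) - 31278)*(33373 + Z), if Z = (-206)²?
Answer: -1078610452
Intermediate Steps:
Z = 42436
((11760 - 1*(-5290)) - 31278)*(33373 + Z) = ((11760 - 1*(-5290)) - 31278)*(33373 + 42436) = ((11760 + 5290) - 31278)*75809 = (17050 - 31278)*75809 = -14228*75809 = -1078610452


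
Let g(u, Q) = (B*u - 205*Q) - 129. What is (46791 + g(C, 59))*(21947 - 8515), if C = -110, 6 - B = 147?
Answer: 672634264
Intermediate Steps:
B = -141 (B = 6 - 1*147 = 6 - 147 = -141)
g(u, Q) = -129 - 205*Q - 141*u (g(u, Q) = (-141*u - 205*Q) - 129 = (-205*Q - 141*u) - 129 = -129 - 205*Q - 141*u)
(46791 + g(C, 59))*(21947 - 8515) = (46791 + (-129 - 205*59 - 141*(-110)))*(21947 - 8515) = (46791 + (-129 - 12095 + 15510))*13432 = (46791 + 3286)*13432 = 50077*13432 = 672634264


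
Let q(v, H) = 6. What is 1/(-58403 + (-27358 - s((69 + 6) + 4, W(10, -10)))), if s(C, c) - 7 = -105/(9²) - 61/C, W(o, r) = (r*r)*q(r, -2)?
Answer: -2133/182938732 ≈ -1.1660e-5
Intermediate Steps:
W(o, r) = 6*r² (W(o, r) = (r*r)*6 = r²*6 = 6*r²)
s(C, c) = 154/27 - 61/C (s(C, c) = 7 + (-105/(9²) - 61/C) = 7 + (-105/81 - 61/C) = 7 + (-105*1/81 - 61/C) = 7 + (-35/27 - 61/C) = 154/27 - 61/C)
1/(-58403 + (-27358 - s((69 + 6) + 4, W(10, -10)))) = 1/(-58403 + (-27358 - (154/27 - 61/((69 + 6) + 4)))) = 1/(-58403 + (-27358 - (154/27 - 61/(75 + 4)))) = 1/(-58403 + (-27358 - (154/27 - 61/79))) = 1/(-58403 + (-27358 - 1*10519/2133)) = 1/(-58403 + (-27358 - 10519/2133)) = 1/(-58403 - 58365133/2133) = 1/(-182938732/2133) = -2133/182938732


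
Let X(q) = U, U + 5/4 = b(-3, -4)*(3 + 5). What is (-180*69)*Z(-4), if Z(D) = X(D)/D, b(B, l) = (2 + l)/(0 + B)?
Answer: 50715/4 ≈ 12679.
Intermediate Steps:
b(B, l) = (2 + l)/B
U = 49/12 (U = -5/4 + ((2 - 4)/(-3))*(3 + 5) = -5/4 - ⅓*(-2)*8 = -5/4 + (⅔)*8 = -5/4 + 16/3 = 49/12 ≈ 4.0833)
X(q) = 49/12
Z(D) = 49/(12*D)
(-180*69)*Z(-4) = (-180*69)*((49/12)/(-4)) = -50715*(-1)/4 = -12420*(-49/48) = 50715/4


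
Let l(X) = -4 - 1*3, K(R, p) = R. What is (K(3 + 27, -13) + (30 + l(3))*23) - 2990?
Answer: -2431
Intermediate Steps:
l(X) = -7 (l(X) = -4 - 3 = -7)
(K(3 + 27, -13) + (30 + l(3))*23) - 2990 = ((3 + 27) + (30 - 7)*23) - 2990 = (30 + 23*23) - 2990 = (30 + 529) - 2990 = 559 - 2990 = -2431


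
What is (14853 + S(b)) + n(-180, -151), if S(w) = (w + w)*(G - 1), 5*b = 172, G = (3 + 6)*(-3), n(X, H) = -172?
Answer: 63773/5 ≈ 12755.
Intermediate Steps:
G = -27 (G = 9*(-3) = -27)
b = 172/5 (b = (1/5)*172 = 172/5 ≈ 34.400)
S(w) = -56*w (S(w) = (w + w)*(-27 - 1) = (2*w)*(-28) = -56*w)
(14853 + S(b)) + n(-180, -151) = (14853 - 56*172/5) - 172 = (14853 - 9632/5) - 172 = 64633/5 - 172 = 63773/5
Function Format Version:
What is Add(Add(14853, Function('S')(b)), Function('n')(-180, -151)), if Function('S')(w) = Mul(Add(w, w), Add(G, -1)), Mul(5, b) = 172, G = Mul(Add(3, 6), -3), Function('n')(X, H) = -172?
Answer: Rational(63773, 5) ≈ 12755.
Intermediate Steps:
G = -27 (G = Mul(9, -3) = -27)
b = Rational(172, 5) (b = Mul(Rational(1, 5), 172) = Rational(172, 5) ≈ 34.400)
Function('S')(w) = Mul(-56, w) (Function('S')(w) = Mul(Add(w, w), Add(-27, -1)) = Mul(Mul(2, w), -28) = Mul(-56, w))
Add(Add(14853, Function('S')(b)), Function('n')(-180, -151)) = Add(Add(14853, Mul(-56, Rational(172, 5))), -172) = Add(Add(14853, Rational(-9632, 5)), -172) = Add(Rational(64633, 5), -172) = Rational(63773, 5)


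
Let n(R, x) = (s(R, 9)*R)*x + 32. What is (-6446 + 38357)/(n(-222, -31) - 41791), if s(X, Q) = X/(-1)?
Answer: 2901/135095 ≈ 0.021474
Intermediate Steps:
s(X, Q) = -X (s(X, Q) = X*(-1) = -X)
n(R, x) = 32 - x*R**2 (n(R, x) = ((-R)*R)*x + 32 = (-R**2)*x + 32 = -x*R**2 + 32 = 32 - x*R**2)
(-6446 + 38357)/(n(-222, -31) - 41791) = (-6446 + 38357)/((32 - 1*(-31)*(-222)**2) - 41791) = 31911/((32 - 1*(-31)*49284) - 41791) = 31911/((32 + 1527804) - 41791) = 31911/(1527836 - 41791) = 31911/1486045 = 31911*(1/1486045) = 2901/135095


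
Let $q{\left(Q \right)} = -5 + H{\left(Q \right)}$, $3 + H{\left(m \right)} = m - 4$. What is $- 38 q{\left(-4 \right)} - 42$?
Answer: $566$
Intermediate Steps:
$H{\left(m \right)} = -7 + m$ ($H{\left(m \right)} = -3 + \left(m - 4\right) = -3 + \left(-4 + m\right) = -7 + m$)
$q{\left(Q \right)} = -12 + Q$ ($q{\left(Q \right)} = -5 + \left(-7 + Q\right) = -12 + Q$)
$- 38 q{\left(-4 \right)} - 42 = - 38 \left(-12 - 4\right) - 42 = \left(-38\right) \left(-16\right) - 42 = 608 - 42 = 566$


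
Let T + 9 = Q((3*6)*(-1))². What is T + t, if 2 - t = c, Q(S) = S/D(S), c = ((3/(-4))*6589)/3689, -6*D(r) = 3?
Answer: 19040251/14756 ≈ 1290.3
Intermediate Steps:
D(r) = -½ (D(r) = -⅙*3 = -½)
c = -19767/14756 (c = ((3*(-¼))*6589)*(1/3689) = -¾*6589*(1/3689) = -19767/4*1/3689 = -19767/14756 ≈ -1.3396)
Q(S) = -2*S (Q(S) = S/(-½) = S*(-2) = -2*S)
t = 49279/14756 (t = 2 - 1*(-19767/14756) = 2 + 19767/14756 = 49279/14756 ≈ 3.3396)
T = 1287 (T = -9 + (-2*3*6*(-1))² = -9 + (-36*(-1))² = -9 + (-2*(-18))² = -9 + 36² = -9 + 1296 = 1287)
T + t = 1287 + 49279/14756 = 19040251/14756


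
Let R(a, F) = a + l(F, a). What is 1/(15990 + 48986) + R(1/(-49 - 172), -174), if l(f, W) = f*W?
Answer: 11241069/14359696 ≈ 0.78282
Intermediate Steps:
l(f, W) = W*f
R(a, F) = a + F*a (R(a, F) = a + a*F = a + F*a)
1/(15990 + 48986) + R(1/(-49 - 172), -174) = 1/(15990 + 48986) + (1 - 174)/(-49 - 172) = 1/64976 - 173/(-221) = 1/64976 - 1/221*(-173) = 1/64976 + 173/221 = 11241069/14359696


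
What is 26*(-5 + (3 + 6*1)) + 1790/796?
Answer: 42287/398 ≈ 106.25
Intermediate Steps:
26*(-5 + (3 + 6*1)) + 1790/796 = 26*(-5 + (3 + 6)) + 1790*(1/796) = 26*(-5 + 9) + 895/398 = 26*4 + 895/398 = 104 + 895/398 = 42287/398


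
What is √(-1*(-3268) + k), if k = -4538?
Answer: I*√1270 ≈ 35.637*I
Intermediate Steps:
√(-1*(-3268) + k) = √(-1*(-3268) - 4538) = √(3268 - 4538) = √(-1270) = I*√1270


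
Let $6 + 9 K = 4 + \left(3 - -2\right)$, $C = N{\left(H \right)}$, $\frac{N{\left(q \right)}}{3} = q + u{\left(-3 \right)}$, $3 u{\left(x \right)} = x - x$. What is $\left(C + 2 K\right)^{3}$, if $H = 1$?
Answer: $\frac{1331}{27} \approx 49.296$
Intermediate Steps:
$u{\left(x \right)} = 0$ ($u{\left(x \right)} = \frac{x - x}{3} = \frac{1}{3} \cdot 0 = 0$)
$N{\left(q \right)} = 3 q$ ($N{\left(q \right)} = 3 \left(q + 0\right) = 3 q$)
$C = 3$ ($C = 3 \cdot 1 = 3$)
$K = \frac{1}{3}$ ($K = - \frac{2}{3} + \frac{4 + \left(3 - -2\right)}{9} = - \frac{2}{3} + \frac{4 + \left(3 + 2\right)}{9} = - \frac{2}{3} + \frac{4 + 5}{9} = - \frac{2}{3} + \frac{1}{9} \cdot 9 = - \frac{2}{3} + 1 = \frac{1}{3} \approx 0.33333$)
$\left(C + 2 K\right)^{3} = \left(3 + 2 \cdot \frac{1}{3}\right)^{3} = \left(3 + \frac{2}{3}\right)^{3} = \left(\frac{11}{3}\right)^{3} = \frac{1331}{27}$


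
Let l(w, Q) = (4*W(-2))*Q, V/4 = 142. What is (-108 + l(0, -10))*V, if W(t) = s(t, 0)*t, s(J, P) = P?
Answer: -61344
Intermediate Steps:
V = 568 (V = 4*142 = 568)
W(t) = 0 (W(t) = 0*t = 0)
l(w, Q) = 0 (l(w, Q) = (4*0)*Q = 0*Q = 0)
(-108 + l(0, -10))*V = (-108 + 0)*568 = -108*568 = -61344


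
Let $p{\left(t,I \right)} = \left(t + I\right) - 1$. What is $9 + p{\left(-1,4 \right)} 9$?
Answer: $27$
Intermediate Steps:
$p{\left(t,I \right)} = -1 + I + t$ ($p{\left(t,I \right)} = \left(I + t\right) - 1 = -1 + I + t$)
$9 + p{\left(-1,4 \right)} 9 = 9 + \left(-1 + 4 - 1\right) 9 = 9 + 2 \cdot 9 = 9 + 18 = 27$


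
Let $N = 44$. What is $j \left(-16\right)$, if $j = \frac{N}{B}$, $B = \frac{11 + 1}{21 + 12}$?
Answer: $-1936$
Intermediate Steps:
$B = \frac{4}{11}$ ($B = \frac{12}{33} = 12 \cdot \frac{1}{33} = \frac{4}{11} \approx 0.36364$)
$j = 121$ ($j = \frac{44}{\frac{4}{11}} = 44 \cdot \frac{11}{4} = 121$)
$j \left(-16\right) = 121 \left(-16\right) = -1936$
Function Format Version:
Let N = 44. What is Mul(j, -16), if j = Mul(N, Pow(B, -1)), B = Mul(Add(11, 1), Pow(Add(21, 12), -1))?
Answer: -1936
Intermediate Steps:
B = Rational(4, 11) (B = Mul(12, Pow(33, -1)) = Mul(12, Rational(1, 33)) = Rational(4, 11) ≈ 0.36364)
j = 121 (j = Mul(44, Pow(Rational(4, 11), -1)) = Mul(44, Rational(11, 4)) = 121)
Mul(j, -16) = Mul(121, -16) = -1936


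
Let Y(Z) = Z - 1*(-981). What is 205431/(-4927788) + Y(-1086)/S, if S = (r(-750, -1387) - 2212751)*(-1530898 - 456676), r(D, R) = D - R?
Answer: -18817223983724722/451379248931230491 ≈ -0.041688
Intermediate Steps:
S = 4396740271436 (S = ((-750 - 1*(-1387)) - 2212751)*(-1530898 - 456676) = ((-750 + 1387) - 2212751)*(-1987574) = (637 - 2212751)*(-1987574) = -2212114*(-1987574) = 4396740271436)
Y(Z) = 981 + Z (Y(Z) = Z + 981 = 981 + Z)
205431/(-4927788) + Y(-1086)/S = 205431/(-4927788) + (981 - 1086)/4396740271436 = 205431*(-1/4927788) - 105*1/4396740271436 = -68477/1642596 - 105/4396740271436 = -18817223983724722/451379248931230491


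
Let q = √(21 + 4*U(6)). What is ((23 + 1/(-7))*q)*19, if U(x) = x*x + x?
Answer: 9120*√21/7 ≈ 5970.4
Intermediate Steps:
U(x) = x + x² (U(x) = x² + x = x + x²)
q = 3*√21 (q = √(21 + 4*(6*(1 + 6))) = √(21 + 4*(6*7)) = √(21 + 4*42) = √(21 + 168) = √189 = 3*√21 ≈ 13.748)
((23 + 1/(-7))*q)*19 = ((23 + 1/(-7))*(3*√21))*19 = ((23 - ⅐)*(3*√21))*19 = (160*(3*√21)/7)*19 = (480*√21/7)*19 = 9120*√21/7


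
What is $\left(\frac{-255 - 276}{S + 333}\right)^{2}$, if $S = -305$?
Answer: $\frac{281961}{784} \approx 359.64$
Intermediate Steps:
$\left(\frac{-255 - 276}{S + 333}\right)^{2} = \left(\frac{-255 - 276}{-305 + 333}\right)^{2} = \left(- \frac{531}{28}\right)^{2} = \frac{281961}{784}$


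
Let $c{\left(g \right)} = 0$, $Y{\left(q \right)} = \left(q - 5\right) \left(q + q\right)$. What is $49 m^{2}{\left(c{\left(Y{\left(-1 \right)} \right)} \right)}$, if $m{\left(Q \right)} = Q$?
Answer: $0$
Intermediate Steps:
$Y{\left(q \right)} = 2 q \left(-5 + q\right)$ ($Y{\left(q \right)} = \left(-5 + q\right) 2 q = 2 q \left(-5 + q\right)$)
$49 m^{2}{\left(c{\left(Y{\left(-1 \right)} \right)} \right)} = 49 \cdot 0^{2} = 49 \cdot 0 = 0$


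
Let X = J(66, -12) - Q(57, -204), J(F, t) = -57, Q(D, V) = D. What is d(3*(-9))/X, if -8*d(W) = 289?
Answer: 289/912 ≈ 0.31689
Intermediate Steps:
d(W) = -289/8 (d(W) = -1/8*289 = -289/8)
X = -114 (X = -57 - 1*57 = -57 - 57 = -114)
d(3*(-9))/X = -289/8/(-114) = -289/8*(-1/114) = 289/912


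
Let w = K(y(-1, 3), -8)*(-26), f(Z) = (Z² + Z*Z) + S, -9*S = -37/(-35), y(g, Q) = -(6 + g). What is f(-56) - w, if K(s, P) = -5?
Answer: 1934693/315 ≈ 6141.9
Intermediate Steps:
y(g, Q) = -6 - g
S = -37/315 (S = -(-37)/(9*(-35)) = -(-37)*(-1)/(9*35) = -⅑*37/35 = -37/315 ≈ -0.11746)
f(Z) = -37/315 + 2*Z² (f(Z) = (Z² + Z*Z) - 37/315 = (Z² + Z²) - 37/315 = 2*Z² - 37/315 = -37/315 + 2*Z²)
w = 130 (w = -5*(-26) = 130)
f(-56) - w = (-37/315 + 2*(-56)²) - 1*130 = (-37/315 + 2*3136) - 130 = (-37/315 + 6272) - 130 = 1975643/315 - 130 = 1934693/315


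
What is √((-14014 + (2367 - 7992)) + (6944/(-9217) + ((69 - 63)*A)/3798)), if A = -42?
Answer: I*√74281657001992505/1944787 ≈ 140.14*I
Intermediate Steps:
√((-14014 + (2367 - 7992)) + (6944/(-9217) + ((69 - 63)*A)/3798)) = √((-14014 + (2367 - 7992)) + (6944/(-9217) + ((69 - 63)*(-42))/3798)) = √((-14014 - 5625) + (6944*(-1/9217) + (6*(-42))*(1/3798))) = √(-19639 + (-6944/9217 - 252*1/3798)) = √(-19639 + (-6944/9217 - 14/211)) = √(-19639 - 1594222/1944787) = √(-38195266115/1944787) = I*√74281657001992505/1944787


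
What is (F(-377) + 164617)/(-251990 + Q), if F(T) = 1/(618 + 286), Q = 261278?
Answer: 148813769/8396352 ≈ 17.724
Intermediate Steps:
F(T) = 1/904
(F(-377) + 164617)/(-251990 + Q) = (1/904 + 164617)/(-251990 + 261278) = (148813769/904)/9288 = (148813769/904)*(1/9288) = 148813769/8396352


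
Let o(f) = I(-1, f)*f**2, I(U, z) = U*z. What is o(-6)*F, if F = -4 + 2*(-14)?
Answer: -6912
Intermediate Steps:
o(f) = -f**3 (o(f) = (-f)*f**2 = -f**3)
F = -32 (F = -4 - 28 = -32)
o(-6)*F = -1*(-6)**3*(-32) = -1*(-216)*(-32) = 216*(-32) = -6912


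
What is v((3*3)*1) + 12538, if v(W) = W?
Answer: 12547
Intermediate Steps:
v((3*3)*1) + 12538 = (3*3)*1 + 12538 = 9*1 + 12538 = 9 + 12538 = 12547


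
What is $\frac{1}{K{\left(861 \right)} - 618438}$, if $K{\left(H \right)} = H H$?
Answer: $\frac{1}{122883} \approx 8.1378 \cdot 10^{-6}$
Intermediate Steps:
$K{\left(H \right)} = H^{2}$
$\frac{1}{K{\left(861 \right)} - 618438} = \frac{1}{861^{2} - 618438} = \frac{1}{741321 - 618438} = \frac{1}{122883}$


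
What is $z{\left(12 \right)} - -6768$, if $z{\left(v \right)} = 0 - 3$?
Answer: $6765$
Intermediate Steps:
$z{\left(v \right)} = -3$ ($z{\left(v \right)} = 0 - 3 = -3$)
$z{\left(12 \right)} - -6768 = -3 - -6768 = -3 + 6768 = 6765$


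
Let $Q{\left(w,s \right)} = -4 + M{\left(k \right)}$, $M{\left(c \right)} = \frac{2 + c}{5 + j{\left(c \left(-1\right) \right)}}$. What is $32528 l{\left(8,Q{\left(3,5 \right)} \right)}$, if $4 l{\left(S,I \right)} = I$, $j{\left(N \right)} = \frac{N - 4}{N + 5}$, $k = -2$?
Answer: $-32528$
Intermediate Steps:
$j{\left(N \right)} = \frac{-4 + N}{5 + N}$
$M{\left(c \right)} = \frac{2 + c}{5 + \frac{-4 - c}{5 - c}}$ ($M{\left(c \right)} = \frac{2 + c}{5 + \frac{-4 + c \left(-1\right)}{5 + c \left(-1\right)}} = \frac{2 + c}{5 + \frac{-4 - c}{5 - c}}$)
$Q{\left(w,s \right)} = -4$ ($Q{\left(w,s \right)} = -4 + \frac{\left(-5 - 2\right) \left(2 - 2\right)}{3 \left(-7 + 2 \left(-2\right)\right)} = -4 + \frac{1}{3} \frac{1}{-7 - 4} \left(-7\right) 0 = -4 + \frac{1}{3} \frac{1}{-11} \left(-7\right) 0 = -4 + \frac{1}{3} \left(- \frac{1}{11}\right) \left(-7\right) 0 = -4 + 0 = -4$)
$l{\left(S,I \right)} = \frac{I}{4}$
$32528 l{\left(8,Q{\left(3,5 \right)} \right)} = 32528 \cdot \frac{1}{4} \left(-4\right) = 32528 \left(-1\right) = -32528$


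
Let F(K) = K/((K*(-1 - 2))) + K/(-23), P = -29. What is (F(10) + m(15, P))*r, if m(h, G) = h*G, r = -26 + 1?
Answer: 751700/69 ≈ 10894.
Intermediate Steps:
r = -25
m(h, G) = G*h
F(K) = -⅓ - K/23 (F(K) = K/((K*(-3))) + K*(-1/23) = K/((-3*K)) - K/23 = K*(-1/(3*K)) - K/23 = -⅓ - K/23)
(F(10) + m(15, P))*r = ((-⅓ - 1/23*10) - 29*15)*(-25) = ((-⅓ - 10/23) - 435)*(-25) = (-53/69 - 435)*(-25) = -30068/69*(-25) = 751700/69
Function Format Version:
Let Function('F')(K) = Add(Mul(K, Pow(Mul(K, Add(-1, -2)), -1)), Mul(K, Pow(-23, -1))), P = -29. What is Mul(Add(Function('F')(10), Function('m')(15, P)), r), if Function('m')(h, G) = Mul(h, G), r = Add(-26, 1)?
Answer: Rational(751700, 69) ≈ 10894.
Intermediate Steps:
r = -25
Function('m')(h, G) = Mul(G, h)
Function('F')(K) = Add(Rational(-1, 3), Mul(Rational(-1, 23), K)) (Function('F')(K) = Add(Mul(K, Pow(Mul(K, -3), -1)), Mul(K, Rational(-1, 23))) = Add(Mul(K, Pow(Mul(-3, K), -1)), Mul(Rational(-1, 23), K)) = Add(Mul(K, Mul(Rational(-1, 3), Pow(K, -1))), Mul(Rational(-1, 23), K)) = Add(Rational(-1, 3), Mul(Rational(-1, 23), K)))
Mul(Add(Function('F')(10), Function('m')(15, P)), r) = Mul(Add(Add(Rational(-1, 3), Mul(Rational(-1, 23), 10)), Mul(-29, 15)), -25) = Mul(Add(Add(Rational(-1, 3), Rational(-10, 23)), -435), -25) = Mul(Add(Rational(-53, 69), -435), -25) = Mul(Rational(-30068, 69), -25) = Rational(751700, 69)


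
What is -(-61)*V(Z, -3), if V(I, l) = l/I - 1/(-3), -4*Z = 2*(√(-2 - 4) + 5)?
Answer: 7381/93 - 366*I*√6/31 ≈ 79.366 - 28.92*I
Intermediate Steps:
Z = -5/2 - I*√6/2 (Z = -(√(-2 - 4) + 5)/2 = -(√(-6) + 5)/2 = -(I*√6 + 5)/2 = -(5 + I*√6)/2 = -(10 + 2*I*√6)/4 = -5/2 - I*√6/2 ≈ -2.5 - 1.2247*I)
V(I, l) = ⅓ + l/I (V(I, l) = l/I - 1*(-⅓) = l/I + ⅓ = ⅓ + l/I)
-(-61)*V(Z, -3) = -(-61)*(-3 + (-5/2 - I*√6/2)/3)/(-5/2 - I*√6/2) = -(-61)*(-3 + (-⅚ - I*√6/6))/(-5/2 - I*√6/2) = -(-61)*(-23/6 - I*√6/6)/(-5/2 - I*√6/2) = 61*(-23/6 - I*√6/6)/(-5/2 - I*√6/2)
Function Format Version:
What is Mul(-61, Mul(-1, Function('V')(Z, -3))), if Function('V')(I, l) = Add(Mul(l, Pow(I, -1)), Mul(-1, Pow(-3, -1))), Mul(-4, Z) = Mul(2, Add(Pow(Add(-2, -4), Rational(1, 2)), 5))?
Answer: Add(Rational(7381, 93), Mul(Rational(-366, 31), I, Pow(6, Rational(1, 2)))) ≈ Add(79.366, Mul(-28.920, I))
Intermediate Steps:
Z = Add(Rational(-5, 2), Mul(Rational(-1, 2), I, Pow(6, Rational(1, 2)))) (Z = Mul(Rational(-1, 4), Mul(2, Add(Pow(Add(-2, -4), Rational(1, 2)), 5))) = Mul(Rational(-1, 4), Mul(2, Add(Pow(-6, Rational(1, 2)), 5))) = Mul(Rational(-1, 4), Mul(2, Add(Mul(I, Pow(6, Rational(1, 2))), 5))) = Mul(Rational(-1, 4), Mul(2, Add(5, Mul(I, Pow(6, Rational(1, 2)))))) = Mul(Rational(-1, 4), Add(10, Mul(2, I, Pow(6, Rational(1, 2))))) = Add(Rational(-5, 2), Mul(Rational(-1, 2), I, Pow(6, Rational(1, 2)))) ≈ Add(-2.5000, Mul(-1.2247, I)))
Function('V')(I, l) = Add(Rational(1, 3), Mul(l, Pow(I, -1))) (Function('V')(I, l) = Add(Mul(l, Pow(I, -1)), Mul(-1, Rational(-1, 3))) = Add(Mul(l, Pow(I, -1)), Rational(1, 3)) = Add(Rational(1, 3), Mul(l, Pow(I, -1))))
Mul(-61, Mul(-1, Function('V')(Z, -3))) = Mul(-61, Mul(-1, Mul(Pow(Add(Rational(-5, 2), Mul(Rational(-1, 2), I, Pow(6, Rational(1, 2)))), -1), Add(-3, Mul(Rational(1, 3), Add(Rational(-5, 2), Mul(Rational(-1, 2), I, Pow(6, Rational(1, 2))))))))) = Mul(-61, Mul(-1, Mul(Pow(Add(Rational(-5, 2), Mul(Rational(-1, 2), I, Pow(6, Rational(1, 2)))), -1), Add(-3, Add(Rational(-5, 6), Mul(Rational(-1, 6), I, Pow(6, Rational(1, 2)))))))) = Mul(-61, Mul(-1, Mul(Pow(Add(Rational(-5, 2), Mul(Rational(-1, 2), I, Pow(6, Rational(1, 2)))), -1), Add(Rational(-23, 6), Mul(Rational(-1, 6), I, Pow(6, Rational(1, 2))))))) = Mul(-61, Mul(-1, Pow(Add(Rational(-5, 2), Mul(Rational(-1, 2), I, Pow(6, Rational(1, 2)))), -1), Add(Rational(-23, 6), Mul(Rational(-1, 6), I, Pow(6, Rational(1, 2)))))) = Mul(61, Pow(Add(Rational(-5, 2), Mul(Rational(-1, 2), I, Pow(6, Rational(1, 2)))), -1), Add(Rational(-23, 6), Mul(Rational(-1, 6), I, Pow(6, Rational(1, 2)))))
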